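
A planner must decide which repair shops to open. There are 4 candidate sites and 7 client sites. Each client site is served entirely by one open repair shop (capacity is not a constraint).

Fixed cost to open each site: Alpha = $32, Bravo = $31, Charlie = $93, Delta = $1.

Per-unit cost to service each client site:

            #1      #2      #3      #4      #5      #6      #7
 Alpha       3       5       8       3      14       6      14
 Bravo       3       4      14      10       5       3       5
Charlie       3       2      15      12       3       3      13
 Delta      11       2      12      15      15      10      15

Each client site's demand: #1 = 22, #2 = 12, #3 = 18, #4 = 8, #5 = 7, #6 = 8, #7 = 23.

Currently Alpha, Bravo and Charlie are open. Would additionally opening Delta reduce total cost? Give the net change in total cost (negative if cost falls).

Current service cost with {Alpha, Bravo, Charlie}: 418.
Adding Delta: each client site re-picks its cheapest; new service cost 418, saving 0.
Extra fixed cost: 1. Net change = 1 − 0 = 1.
(Totals: 574 → 575.)

No — net change +1 (cost rises by 1).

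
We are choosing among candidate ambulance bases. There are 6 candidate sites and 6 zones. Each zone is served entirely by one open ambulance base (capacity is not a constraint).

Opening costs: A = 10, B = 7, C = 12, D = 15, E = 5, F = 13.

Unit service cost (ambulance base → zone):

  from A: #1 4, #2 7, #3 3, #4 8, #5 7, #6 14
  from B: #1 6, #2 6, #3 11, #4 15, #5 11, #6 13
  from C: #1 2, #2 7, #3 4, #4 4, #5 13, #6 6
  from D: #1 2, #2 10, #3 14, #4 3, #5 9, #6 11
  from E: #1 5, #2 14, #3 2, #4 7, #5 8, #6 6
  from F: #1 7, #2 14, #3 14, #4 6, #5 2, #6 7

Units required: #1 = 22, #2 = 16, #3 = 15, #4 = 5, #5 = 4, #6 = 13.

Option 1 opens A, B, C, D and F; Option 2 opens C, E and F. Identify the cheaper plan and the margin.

Option 2 is cheaper by 21.

Option 1: {A, B, C, D, F}: #1→C 2·22=44, #2→B 6·16=96, #3→A 3·15=45, #4→D 3·5=15, #5→F 2·4=8, #6→C 6·13=78. Service 286; fixed 57; total 343.
Option 2: {C, E, F}: #1→C 2·22=44, #2→C 7·16=112, #3→E 2·15=30, #4→C 4·5=20, #5→F 2·4=8, #6→C 6·13=78. Service 292; fixed 30; total 322.
Difference: |343 − 322| = 21.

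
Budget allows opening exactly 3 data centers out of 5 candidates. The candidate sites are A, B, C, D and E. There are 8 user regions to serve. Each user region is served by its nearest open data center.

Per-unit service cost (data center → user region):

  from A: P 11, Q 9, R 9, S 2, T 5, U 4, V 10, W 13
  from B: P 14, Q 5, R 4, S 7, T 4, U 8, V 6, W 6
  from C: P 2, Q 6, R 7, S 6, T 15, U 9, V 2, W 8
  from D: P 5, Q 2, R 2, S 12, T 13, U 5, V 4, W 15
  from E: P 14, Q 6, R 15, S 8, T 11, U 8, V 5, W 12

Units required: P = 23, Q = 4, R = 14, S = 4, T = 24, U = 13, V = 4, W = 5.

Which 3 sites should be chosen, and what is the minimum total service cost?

Choose B, C and D; total service cost 305.

With exactly 3 open, each user region uses its cheapest among the chosen.
{B, C, D}: P→C 2·23=46, Q→D 2·4=8, R→D 2·14=28, S→C 6·4=24, T→B 4·24=96, U→D 5·13=65, V→C 2·4=8, W→B 6·5=30. Service cost 305.
{A, C, D}: service cost 310
{A, B, C}: service cost 316
Among all 10 size-3 choices, {B, C, D} is lowest.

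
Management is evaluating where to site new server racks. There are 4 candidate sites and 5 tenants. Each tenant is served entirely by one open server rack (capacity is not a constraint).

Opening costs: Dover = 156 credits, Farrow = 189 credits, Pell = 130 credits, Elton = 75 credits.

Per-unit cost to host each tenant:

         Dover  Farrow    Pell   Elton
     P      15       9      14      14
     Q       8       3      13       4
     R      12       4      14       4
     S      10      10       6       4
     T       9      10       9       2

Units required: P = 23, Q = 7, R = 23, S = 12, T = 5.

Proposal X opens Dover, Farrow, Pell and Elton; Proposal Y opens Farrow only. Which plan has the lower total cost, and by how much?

Proposal X: {Dover, Farrow, Pell, Elton}: P→Farrow 9·23=207, Q→Farrow 3·7=21, R→Farrow 4·23=92, S→Elton 4·12=48, T→Elton 2·5=10. Service 378; fixed 550; total 928.
Proposal Y: {Farrow}: P→Farrow 9·23=207, Q→Farrow 3·7=21, R→Farrow 4·23=92, S→Farrow 10·12=120, T→Farrow 10·5=50. Service 490; fixed 189; total 679.
Difference: |928 − 679| = 249.

Proposal Y is cheaper by 249.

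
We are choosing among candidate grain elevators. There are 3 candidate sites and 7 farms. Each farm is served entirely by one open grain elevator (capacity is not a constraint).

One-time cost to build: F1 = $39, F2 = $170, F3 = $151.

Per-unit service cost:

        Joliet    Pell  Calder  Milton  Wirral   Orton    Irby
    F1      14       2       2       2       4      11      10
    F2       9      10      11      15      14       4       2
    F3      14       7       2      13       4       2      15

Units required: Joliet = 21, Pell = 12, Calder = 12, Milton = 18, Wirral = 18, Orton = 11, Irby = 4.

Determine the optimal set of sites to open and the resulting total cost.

For any fixed open set, each farm goes to its cheapest open site; total = fixed + service.
{F1, F2}: Joliet→F2 9·21=189, Pell→F1 2·12=24, Calder→F1 2·12=24, Milton→F1 2·18=36, Wirral→F1 4·18=72, Orton→F2 4·11=44, Irby→F2 2·4=8. Service 397; fixed 209; total 606.
{F1}: service 611 + fixed 39 = 650
{F1, F3}: service 512 + fixed 190 = 702
{F1, F2, F3}: service 375 + fixed 360 = 735
No other subset beats 606.

Open F1 and F2; minimum total cost 606.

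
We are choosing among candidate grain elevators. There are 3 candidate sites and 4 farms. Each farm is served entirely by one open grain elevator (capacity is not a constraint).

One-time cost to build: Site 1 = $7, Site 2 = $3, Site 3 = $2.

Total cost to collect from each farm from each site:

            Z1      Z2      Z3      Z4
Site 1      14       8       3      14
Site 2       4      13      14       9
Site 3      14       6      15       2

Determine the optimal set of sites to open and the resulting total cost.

Open Site 1, Site 2 and Site 3; minimum total cost 27.

For any fixed open set, each farm goes to its cheapest open site; total = fixed + service.
{Site 1, Site 2, Site 3}: Z1→Site 2 4, Z2→Site 3 6, Z3→Site 1 3, Z4→Site 3 2. Service 15; fixed 12; total 27.
{Site 2, Site 3}: service 26 + fixed 5 = 31
{Site 1, Site 2}: service 24 + fixed 10 = 34
{Site 3}: Z1→Site 3 14, Z2→Site 3 6, Z3→Site 3 15, Z4→Site 3 2. Service 37; fixed 2; total 39.
No other subset beats 27.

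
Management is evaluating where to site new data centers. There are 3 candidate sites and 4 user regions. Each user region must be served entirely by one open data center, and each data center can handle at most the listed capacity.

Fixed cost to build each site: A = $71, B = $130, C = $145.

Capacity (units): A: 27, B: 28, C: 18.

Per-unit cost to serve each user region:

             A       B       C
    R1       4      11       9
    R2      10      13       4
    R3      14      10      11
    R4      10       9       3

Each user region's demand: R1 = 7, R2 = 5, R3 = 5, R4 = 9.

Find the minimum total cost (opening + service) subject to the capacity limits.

Minimum total cost: 309

Open {A}: R1→A 4·7=28, R2→A 10·5=50, R3→A 14·5=70, R4→A 10·9=90.
Loads: A carries 26/27. Service 238; fixed 71; total 309.
Next best feasible plan costs 361.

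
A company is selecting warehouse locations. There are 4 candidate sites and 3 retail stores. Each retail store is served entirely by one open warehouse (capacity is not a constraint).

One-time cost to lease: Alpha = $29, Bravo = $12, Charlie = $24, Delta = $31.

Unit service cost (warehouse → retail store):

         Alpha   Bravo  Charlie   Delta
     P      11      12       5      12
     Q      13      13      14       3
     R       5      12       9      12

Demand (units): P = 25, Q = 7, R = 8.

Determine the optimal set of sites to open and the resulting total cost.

For any fixed open set, each retail store goes to its cheapest open site; total = fixed + service.
{Alpha, Charlie, Delta}: P→Charlie 5·25=125, Q→Delta 3·7=21, R→Alpha 5·8=40. Service 186; fixed 84; total 270.
{Charlie, Delta}: service 218 + fixed 55 = 273
{Alpha, Bravo, Charlie, Delta}: service 186 + fixed 96 = 282
{Bravo}: service 487 + fixed 12 = 499
(All 15 nonempty subsets were checked; Alpha, Charlie and Delta is lowest.)

Open Alpha, Charlie and Delta; minimum total cost 270.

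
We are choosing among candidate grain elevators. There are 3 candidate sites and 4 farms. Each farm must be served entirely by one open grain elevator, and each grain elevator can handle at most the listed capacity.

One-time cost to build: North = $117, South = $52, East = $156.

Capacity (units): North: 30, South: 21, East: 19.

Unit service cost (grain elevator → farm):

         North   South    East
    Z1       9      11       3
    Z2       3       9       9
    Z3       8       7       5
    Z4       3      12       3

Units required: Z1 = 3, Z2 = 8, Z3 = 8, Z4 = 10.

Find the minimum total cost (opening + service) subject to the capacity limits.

Open {North}: Z1→North 9·3=27, Z2→North 3·8=24, Z3→North 8·8=64, Z4→North 3·10=30.
Loads: North carries 29/30. Service 145; fixed 117; total 262.
Next best feasible plan costs 306.

Minimum total cost: 262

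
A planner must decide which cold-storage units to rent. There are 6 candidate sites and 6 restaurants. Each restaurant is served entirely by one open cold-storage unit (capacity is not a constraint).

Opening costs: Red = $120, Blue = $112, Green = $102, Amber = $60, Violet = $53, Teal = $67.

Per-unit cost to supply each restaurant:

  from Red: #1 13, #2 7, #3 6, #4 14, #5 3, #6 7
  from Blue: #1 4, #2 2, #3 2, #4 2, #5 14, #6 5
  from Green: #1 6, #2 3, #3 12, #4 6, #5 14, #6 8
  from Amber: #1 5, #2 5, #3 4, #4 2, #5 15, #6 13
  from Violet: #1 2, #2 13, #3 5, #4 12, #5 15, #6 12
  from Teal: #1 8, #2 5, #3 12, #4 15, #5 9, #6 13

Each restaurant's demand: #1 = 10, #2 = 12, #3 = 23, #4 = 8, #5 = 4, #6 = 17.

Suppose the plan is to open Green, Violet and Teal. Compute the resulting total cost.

Each restaurant is assigned to its cheapest site among the open ones.
{Green, Violet, Teal}: #1→Violet 2·10=20, #2→Green 3·12=36, #3→Violet 5·23=115, #4→Green 6·8=48, #5→Teal 9·4=36, #6→Green 8·17=136. Service 391; fixed 222; total 613.

Total cost: 613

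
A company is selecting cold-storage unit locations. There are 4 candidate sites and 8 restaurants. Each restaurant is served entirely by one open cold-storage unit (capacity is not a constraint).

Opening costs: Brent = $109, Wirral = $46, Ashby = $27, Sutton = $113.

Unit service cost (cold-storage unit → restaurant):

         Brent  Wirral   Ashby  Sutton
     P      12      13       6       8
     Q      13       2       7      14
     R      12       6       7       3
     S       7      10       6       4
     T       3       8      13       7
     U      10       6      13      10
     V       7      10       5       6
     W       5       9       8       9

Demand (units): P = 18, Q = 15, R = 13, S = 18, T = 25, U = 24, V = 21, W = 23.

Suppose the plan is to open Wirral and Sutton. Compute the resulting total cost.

Total cost: 1096

Each restaurant is assigned to its cheapest site among the open ones.
{Wirral, Sutton}: P→Sutton 8·18=144, Q→Wirral 2·15=30, R→Sutton 3·13=39, S→Sutton 4·18=72, T→Sutton 7·25=175, U→Wirral 6·24=144, V→Sutton 6·21=126, W→Wirral 9·23=207. Service 937; fixed 159; total 1096.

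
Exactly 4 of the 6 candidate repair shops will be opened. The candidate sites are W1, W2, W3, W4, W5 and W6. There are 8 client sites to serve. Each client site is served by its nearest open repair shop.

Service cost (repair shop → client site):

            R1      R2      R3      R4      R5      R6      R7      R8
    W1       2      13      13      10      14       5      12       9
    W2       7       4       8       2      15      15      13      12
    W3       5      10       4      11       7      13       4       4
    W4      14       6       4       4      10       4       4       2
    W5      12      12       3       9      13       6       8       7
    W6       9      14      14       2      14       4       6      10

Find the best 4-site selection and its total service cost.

With exactly 4 open, each client site uses its cheapest among the chosen.
{W1, W2, W3, W4}: R1→W1 2, R2→W2 4, R3→W3 4, R4→W2 2, R5→W3 7, R6→W4 4, R7→W3 4, R8→W4 2. Service cost 29.
{W1, W2, W3, W5}: service cost 31
{W1, W2, W3, W6}: service cost 31
Among all 15 size-4 choices, {W1, W2, W3, W4} is lowest.

Choose W1, W2, W3 and W4; total service cost 29.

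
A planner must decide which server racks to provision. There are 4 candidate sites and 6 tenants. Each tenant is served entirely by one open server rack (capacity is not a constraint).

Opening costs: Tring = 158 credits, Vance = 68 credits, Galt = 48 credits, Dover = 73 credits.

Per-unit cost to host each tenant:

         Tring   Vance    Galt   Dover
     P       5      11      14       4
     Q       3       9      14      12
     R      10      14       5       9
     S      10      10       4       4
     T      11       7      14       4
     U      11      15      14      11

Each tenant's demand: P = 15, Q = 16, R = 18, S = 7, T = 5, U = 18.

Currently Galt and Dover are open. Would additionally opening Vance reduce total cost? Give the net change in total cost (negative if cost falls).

Current service cost with {Galt, Dover}: 588.
Adding Vance: each tenant re-picks its cheapest; new service cost 540, saving 48.
Extra fixed cost: 68. Net change = 68 − 48 = 20.
(Totals: 709 → 729.)

No — net change +20 (cost rises by 20).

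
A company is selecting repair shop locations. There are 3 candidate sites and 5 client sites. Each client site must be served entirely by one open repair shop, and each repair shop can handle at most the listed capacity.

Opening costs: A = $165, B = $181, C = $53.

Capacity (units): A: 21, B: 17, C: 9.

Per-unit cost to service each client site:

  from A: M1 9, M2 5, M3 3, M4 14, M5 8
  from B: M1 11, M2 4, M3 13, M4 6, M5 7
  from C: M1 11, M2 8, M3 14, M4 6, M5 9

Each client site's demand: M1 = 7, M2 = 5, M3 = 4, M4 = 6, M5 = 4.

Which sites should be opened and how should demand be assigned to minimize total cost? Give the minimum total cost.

Open {A, C}: M1→A 9·7=63, M2→A 5·5=25, M3→A 3·4=12, M4→C 6·6=36, M5→A 8·4=32.
Loads: A carries 20/21, C carries 6/9. Service 168; fixed 218; total 386.
Next best feasible plan costs 448.

Minimum total cost: 386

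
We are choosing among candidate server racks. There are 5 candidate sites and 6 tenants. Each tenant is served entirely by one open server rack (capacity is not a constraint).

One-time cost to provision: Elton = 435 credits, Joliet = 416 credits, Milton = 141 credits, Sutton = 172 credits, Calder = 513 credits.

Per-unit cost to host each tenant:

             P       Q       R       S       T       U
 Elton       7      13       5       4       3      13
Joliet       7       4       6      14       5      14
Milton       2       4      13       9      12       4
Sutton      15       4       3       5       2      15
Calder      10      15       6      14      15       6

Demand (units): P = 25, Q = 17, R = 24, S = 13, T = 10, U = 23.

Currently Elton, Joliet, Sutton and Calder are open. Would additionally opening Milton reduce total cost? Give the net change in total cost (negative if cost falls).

Current service cost with {Elton, Joliet, Sutton, Calder}: 525.
Adding Milton: each tenant re-picks its cheapest; new service cost 354, saving 171.
Extra fixed cost: 141. Net change = 141 − 171 = -30.
(Totals: 2061 → 2031.)

Yes — net change −30 (cost falls by 30).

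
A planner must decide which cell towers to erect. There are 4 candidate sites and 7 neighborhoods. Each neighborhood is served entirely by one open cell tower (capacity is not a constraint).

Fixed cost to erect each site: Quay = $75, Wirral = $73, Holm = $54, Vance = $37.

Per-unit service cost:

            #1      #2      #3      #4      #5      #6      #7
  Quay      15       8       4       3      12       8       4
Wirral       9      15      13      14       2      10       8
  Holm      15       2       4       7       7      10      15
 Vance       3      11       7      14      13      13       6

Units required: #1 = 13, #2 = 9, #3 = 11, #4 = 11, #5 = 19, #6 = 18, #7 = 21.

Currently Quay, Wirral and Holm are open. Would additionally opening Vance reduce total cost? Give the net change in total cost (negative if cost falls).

Current service cost with {Quay, Wirral, Holm}: 478.
Adding Vance: each neighborhood re-picks its cheapest; new service cost 400, saving 78.
Extra fixed cost: 37. Net change = 37 − 78 = -41.
(Totals: 680 → 639.)

Yes — net change −41 (cost falls by 41).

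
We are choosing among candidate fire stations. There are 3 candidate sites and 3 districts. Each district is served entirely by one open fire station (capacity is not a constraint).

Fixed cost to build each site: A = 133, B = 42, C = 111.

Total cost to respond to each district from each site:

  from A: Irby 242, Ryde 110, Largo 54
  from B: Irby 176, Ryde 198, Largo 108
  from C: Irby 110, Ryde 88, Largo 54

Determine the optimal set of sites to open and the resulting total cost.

For any fixed open set, each district goes to its cheapest open site; total = fixed + service.
{C}: Irby→C 110, Ryde→C 88, Largo→C 54. Service 252; fixed 111; total 363.
{B, C}: service 252 + fixed 153 = 405
{A, C}: Irby→C 110, Ryde→C 88, Largo→A 54. Service 252; fixed 244; total 496.
{A, B, C}: Irby→C 110, Ryde→C 88, Largo→A 54. Service 252; fixed 286; total 538.
(All 7 nonempty subsets were checked; C only is lowest.)

Open C only; minimum total cost 363.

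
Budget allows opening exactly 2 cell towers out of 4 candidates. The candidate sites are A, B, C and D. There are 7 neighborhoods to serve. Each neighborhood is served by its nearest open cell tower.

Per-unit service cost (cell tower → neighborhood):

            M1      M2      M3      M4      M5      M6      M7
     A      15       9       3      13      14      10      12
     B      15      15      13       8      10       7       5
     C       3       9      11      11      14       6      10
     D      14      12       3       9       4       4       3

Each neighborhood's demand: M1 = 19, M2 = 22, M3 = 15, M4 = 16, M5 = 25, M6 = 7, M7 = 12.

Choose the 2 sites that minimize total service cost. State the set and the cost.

Choose C and D; total service cost 608.

With exactly 2 open, each neighborhood uses its cheapest among the chosen.
{C, D}: M1→C 3·19=57, M2→C 9·22=198, M3→D 3·15=45, M4→D 9·16=144, M5→D 4·25=100, M6→D 4·7=28, M7→D 3·12=36. Service cost 608.
{A, D}: service cost 817
{B, D}: service cost 867
Among all 6 size-2 choices, {C, D} is lowest.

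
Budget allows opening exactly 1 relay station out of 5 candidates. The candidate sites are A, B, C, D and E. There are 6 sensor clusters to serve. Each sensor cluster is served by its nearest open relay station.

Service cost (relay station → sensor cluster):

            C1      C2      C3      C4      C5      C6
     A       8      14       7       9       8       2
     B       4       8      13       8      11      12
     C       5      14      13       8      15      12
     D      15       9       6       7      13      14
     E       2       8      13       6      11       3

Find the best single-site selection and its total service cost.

Choose E only; total service cost 43.

With exactly 1 open, each sensor cluster uses its cheapest among the chosen.
{E}: C1→E 2, C2→E 8, C3→E 13, C4→E 6, C5→E 11, C6→E 3. Service cost 43.
{A}: service cost 48
{B}: service cost 56
Among all 5 size-1 choices, {E} is lowest.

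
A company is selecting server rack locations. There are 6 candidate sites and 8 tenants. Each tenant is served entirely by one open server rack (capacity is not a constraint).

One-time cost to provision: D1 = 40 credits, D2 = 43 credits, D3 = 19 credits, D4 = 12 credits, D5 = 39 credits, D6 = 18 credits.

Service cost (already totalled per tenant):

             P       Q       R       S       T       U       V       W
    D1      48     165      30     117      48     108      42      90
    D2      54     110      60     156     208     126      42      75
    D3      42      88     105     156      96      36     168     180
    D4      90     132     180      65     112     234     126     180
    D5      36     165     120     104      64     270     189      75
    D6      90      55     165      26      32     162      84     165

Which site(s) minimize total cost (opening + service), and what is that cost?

For any fixed open set, each tenant goes to its cheapest open site; total = fixed + service.
{D1, D3, D6}: P→D3 42, Q→D6 55, R→D1 30, S→D6 26, T→D6 32, U→D3 36, V→D1 42, W→D1 90. Service 353; fixed 77; total 430.
{D1, D3, D4, D6}: service 353 + fixed 89 = 442
{D1, D3, D5, D6}: service 332 + fixed 116 = 448
{D1, D2, D3, D4, D5, D6}: service 332 + fixed 171 = 503
No other subset beats 430.

Open D1, D3 and D6; minimum total cost 430.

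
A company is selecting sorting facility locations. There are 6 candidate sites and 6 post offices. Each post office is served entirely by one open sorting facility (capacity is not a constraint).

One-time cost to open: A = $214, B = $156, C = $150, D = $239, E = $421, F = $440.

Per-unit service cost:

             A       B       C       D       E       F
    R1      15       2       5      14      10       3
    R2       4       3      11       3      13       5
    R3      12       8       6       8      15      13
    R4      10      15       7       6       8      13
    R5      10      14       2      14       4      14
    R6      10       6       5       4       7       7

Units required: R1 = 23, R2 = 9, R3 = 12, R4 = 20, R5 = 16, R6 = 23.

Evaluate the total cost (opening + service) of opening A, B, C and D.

Total cost: 1148

Each post office is assigned to its cheapest site among the open ones.
{A, B, C, D}: R1→B 2·23=46, R2→B 3·9=27, R3→C 6·12=72, R4→D 6·20=120, R5→C 2·16=32, R6→D 4·23=92. Service 389; fixed 759; total 1148.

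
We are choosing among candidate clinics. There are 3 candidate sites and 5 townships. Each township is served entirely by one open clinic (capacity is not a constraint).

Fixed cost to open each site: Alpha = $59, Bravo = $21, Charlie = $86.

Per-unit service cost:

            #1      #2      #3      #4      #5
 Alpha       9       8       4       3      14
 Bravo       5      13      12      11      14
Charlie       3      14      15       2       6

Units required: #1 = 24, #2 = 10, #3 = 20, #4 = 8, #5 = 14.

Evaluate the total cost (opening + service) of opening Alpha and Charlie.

Total cost: 477

Each township is assigned to its cheapest site among the open ones.
{Alpha, Charlie}: #1→Charlie 3·24=72, #2→Alpha 8·10=80, #3→Alpha 4·20=80, #4→Charlie 2·8=16, #5→Charlie 6·14=84. Service 332; fixed 145; total 477.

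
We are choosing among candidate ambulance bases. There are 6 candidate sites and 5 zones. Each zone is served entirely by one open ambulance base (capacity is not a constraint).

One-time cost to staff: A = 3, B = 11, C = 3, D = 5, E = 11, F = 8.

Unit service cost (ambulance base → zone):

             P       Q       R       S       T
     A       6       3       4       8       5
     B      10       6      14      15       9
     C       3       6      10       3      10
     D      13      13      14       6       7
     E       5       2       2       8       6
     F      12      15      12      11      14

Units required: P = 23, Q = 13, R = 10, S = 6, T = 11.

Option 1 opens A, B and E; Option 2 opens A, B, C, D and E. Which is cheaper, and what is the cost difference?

Option 2 is cheaper by 68.

Option 1: {A, B, E}: P→E 5·23=115, Q→E 2·13=26, R→E 2·10=20, S→A 8·6=48, T→A 5·11=55. Service 264; fixed 25; total 289.
Option 2: {A, B, C, D, E}: P→C 3·23=69, Q→E 2·13=26, R→E 2·10=20, S→C 3·6=18, T→A 5·11=55. Service 188; fixed 33; total 221.
Difference: |289 − 221| = 68.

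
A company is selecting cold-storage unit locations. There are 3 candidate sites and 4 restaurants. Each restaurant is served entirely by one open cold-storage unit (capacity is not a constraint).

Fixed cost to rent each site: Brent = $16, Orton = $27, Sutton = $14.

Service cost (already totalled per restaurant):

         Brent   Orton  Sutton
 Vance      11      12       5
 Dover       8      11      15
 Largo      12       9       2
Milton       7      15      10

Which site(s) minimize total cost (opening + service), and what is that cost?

For any fixed open set, each restaurant goes to its cheapest open site; total = fixed + service.
{Sutton}: Vance→Sutton 5, Dover→Sutton 15, Largo→Sutton 2, Milton→Sutton 10. Service 32; fixed 14; total 46.
{Brent, Sutton}: Vance→Sutton 5, Dover→Brent 8, Largo→Sutton 2, Milton→Brent 7. Service 22; fixed 30; total 52.
{Brent}: service 38 + fixed 16 = 54
{Brent, Orton, Sutton}: service 22 + fixed 57 = 79
No other subset beats 46.

Open Sutton only; minimum total cost 46.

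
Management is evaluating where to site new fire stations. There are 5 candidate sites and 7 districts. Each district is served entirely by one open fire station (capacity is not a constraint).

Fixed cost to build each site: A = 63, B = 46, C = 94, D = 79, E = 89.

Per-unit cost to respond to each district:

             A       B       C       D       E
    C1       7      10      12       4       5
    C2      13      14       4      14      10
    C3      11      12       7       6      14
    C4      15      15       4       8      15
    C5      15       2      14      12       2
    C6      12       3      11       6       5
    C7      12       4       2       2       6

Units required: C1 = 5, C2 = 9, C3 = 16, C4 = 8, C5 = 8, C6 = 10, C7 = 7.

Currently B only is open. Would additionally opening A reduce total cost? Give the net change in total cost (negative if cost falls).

No — net change +23 (cost rises by 23).

Current service cost with {B}: 562.
Adding A: each district re-picks its cheapest; new service cost 522, saving 40.
Extra fixed cost: 63. Net change = 63 − 40 = 23.
(Totals: 608 → 631.)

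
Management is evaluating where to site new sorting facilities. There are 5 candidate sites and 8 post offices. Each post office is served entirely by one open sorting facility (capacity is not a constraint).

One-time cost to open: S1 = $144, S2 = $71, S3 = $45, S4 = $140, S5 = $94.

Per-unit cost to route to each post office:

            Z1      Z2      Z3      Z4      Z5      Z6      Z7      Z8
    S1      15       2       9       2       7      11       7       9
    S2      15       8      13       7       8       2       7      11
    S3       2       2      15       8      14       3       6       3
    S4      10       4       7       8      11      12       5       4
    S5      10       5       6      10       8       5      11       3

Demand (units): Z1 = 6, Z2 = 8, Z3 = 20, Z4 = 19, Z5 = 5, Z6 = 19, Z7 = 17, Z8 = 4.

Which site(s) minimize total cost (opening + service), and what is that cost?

For any fixed open set, each post office goes to its cheapest open site; total = fixed + service.
{S1, S3}: Z1→S3 2·6=12, Z2→S1 2·8=16, Z3→S1 9·20=180, Z4→S1 2·19=38, Z5→S1 7·5=35, Z6→S3 3·19=57, Z7→S3 6·17=102, Z8→S3 3·4=12. Service 452; fixed 189; total 641.
{S3, S5}: service 511 + fixed 139 = 650
{S1, S3, S5}: service 392 + fixed 283 = 675
{S1, S2, S3, S4, S5}: Z1→S3 2·6=12, Z2→S1 2·8=16, Z3→S5 6·20=120, Z4→S1 2·19=38, Z5→S1 7·5=35, Z6→S2 2·19=38, Z7→S4 5·17=85, Z8→S3 3·4=12. Service 356; fixed 494; total 850.
No other subset beats 641.

Open S1 and S3; minimum total cost 641.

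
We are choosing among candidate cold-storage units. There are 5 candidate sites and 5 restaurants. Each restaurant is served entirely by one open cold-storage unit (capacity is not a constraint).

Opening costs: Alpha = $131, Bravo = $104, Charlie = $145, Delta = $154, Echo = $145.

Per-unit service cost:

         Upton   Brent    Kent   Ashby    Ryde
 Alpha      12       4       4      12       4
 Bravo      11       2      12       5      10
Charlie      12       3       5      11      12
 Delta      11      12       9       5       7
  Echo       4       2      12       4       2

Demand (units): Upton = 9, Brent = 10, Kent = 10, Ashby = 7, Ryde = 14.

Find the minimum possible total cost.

For any fixed open set, each restaurant goes to its cheapest open site; total = fixed + service.
{Echo}: Upton→Echo 4·9=36, Brent→Echo 2·10=20, Kent→Echo 12·10=120, Ashby→Echo 4·7=28, Ryde→Echo 2·14=28. Service 232; fixed 145; total 377.
{Alpha, Echo}: Upton→Echo 4·9=36, Brent→Echo 2·10=20, Kent→Alpha 4·10=40, Ashby→Echo 4·7=28, Ryde→Echo 2·14=28. Service 152; fixed 276; total 428.
{Charlie, Echo}: service 162 + fixed 290 = 452
{Alpha, Bravo, Charlie, Delta, Echo}: service 152 + fixed 679 = 831
No other subset beats 377.

Minimum total cost: 377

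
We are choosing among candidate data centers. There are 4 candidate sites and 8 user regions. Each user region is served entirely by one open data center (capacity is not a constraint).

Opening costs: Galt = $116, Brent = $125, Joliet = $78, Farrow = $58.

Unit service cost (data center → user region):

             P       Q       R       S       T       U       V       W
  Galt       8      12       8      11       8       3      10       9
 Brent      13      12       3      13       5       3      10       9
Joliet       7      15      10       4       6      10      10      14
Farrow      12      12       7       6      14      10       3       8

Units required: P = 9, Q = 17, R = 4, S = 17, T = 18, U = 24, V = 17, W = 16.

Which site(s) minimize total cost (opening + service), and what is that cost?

Open Brent, Joliet and Farrow; minimum total cost 949.

For any fixed open set, each user region goes to its cheapest open site; total = fixed + service.
{Brent, Joliet, Farrow}: P→Joliet 7·9=63, Q→Brent 12·17=204, R→Brent 3·4=12, S→Joliet 4·17=68, T→Brent 5·18=90, U→Brent 3·24=72, V→Farrow 3·17=51, W→Farrow 8·16=128. Service 688; fixed 261; total 949.
{Brent, Farrow}: service 767 + fixed 183 = 950
{Galt, Joliet, Farrow}: P→Joliet 7·9=63, Q→Galt 12·17=204, R→Farrow 7·4=28, S→Joliet 4·17=68, T→Joliet 6·18=108, U→Galt 3·24=72, V→Farrow 3·17=51, W→Farrow 8·16=128. Service 722; fixed 252; total 974.
{Galt, Brent, Joliet, Farrow}: P→Joliet 7·9=63, Q→Galt 12·17=204, R→Brent 3·4=12, S→Joliet 4·17=68, T→Brent 5·18=90, U→Galt 3·24=72, V→Farrow 3·17=51, W→Farrow 8·16=128. Service 688; fixed 377; total 1065.
No other subset beats 949.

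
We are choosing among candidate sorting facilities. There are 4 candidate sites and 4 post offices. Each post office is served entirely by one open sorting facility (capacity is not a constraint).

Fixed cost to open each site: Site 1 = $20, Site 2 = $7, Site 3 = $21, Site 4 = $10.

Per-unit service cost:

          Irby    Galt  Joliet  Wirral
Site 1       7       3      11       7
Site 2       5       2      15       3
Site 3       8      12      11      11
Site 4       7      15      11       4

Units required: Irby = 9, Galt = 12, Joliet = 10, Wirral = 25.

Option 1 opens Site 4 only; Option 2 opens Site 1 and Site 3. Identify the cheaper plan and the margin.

Option 1: {Site 4}: Irby→Site 4 7·9=63, Galt→Site 4 15·12=180, Joliet→Site 4 11·10=110, Wirral→Site 4 4·25=100. Service 453; fixed 10; total 463.
Option 2: {Site 1, Site 3}: Irby→Site 1 7·9=63, Galt→Site 1 3·12=36, Joliet→Site 1 11·10=110, Wirral→Site 1 7·25=175. Service 384; fixed 41; total 425.
Difference: |463 − 425| = 38.

Option 2 is cheaper by 38.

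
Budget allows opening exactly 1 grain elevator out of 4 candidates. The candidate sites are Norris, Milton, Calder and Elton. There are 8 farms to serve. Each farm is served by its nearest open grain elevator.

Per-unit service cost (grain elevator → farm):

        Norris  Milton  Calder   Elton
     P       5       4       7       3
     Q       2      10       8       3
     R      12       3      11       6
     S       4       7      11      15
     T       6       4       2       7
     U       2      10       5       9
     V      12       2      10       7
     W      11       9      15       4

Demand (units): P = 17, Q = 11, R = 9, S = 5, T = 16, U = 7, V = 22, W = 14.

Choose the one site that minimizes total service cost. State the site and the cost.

Choose Milton only; total service cost 544.

With exactly 1 open, each farm uses its cheapest among the chosen.
{Milton}: P→Milton 4·17=68, Q→Milton 10·11=110, R→Milton 3·9=27, S→Milton 7·5=35, T→Milton 4·16=64, U→Milton 10·7=70, V→Milton 2·22=44, W→Milton 9·14=126. Service cost 544.
{Elton}: service cost 598
{Norris}: service cost 763
Among all 4 size-1 choices, {Milton} is lowest.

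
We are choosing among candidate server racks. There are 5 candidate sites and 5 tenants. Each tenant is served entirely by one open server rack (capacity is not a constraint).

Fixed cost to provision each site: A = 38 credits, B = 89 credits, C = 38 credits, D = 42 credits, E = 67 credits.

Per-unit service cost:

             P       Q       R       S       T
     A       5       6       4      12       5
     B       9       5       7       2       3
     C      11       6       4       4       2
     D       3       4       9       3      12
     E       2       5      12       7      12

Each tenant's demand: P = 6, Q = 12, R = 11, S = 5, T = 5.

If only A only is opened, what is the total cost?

Each tenant is assigned to its cheapest site among the open ones.
{A}: P→A 5·6=30, Q→A 6·12=72, R→A 4·11=44, S→A 12·5=60, T→A 5·5=25. Service 231; fixed 38; total 269.

Total cost: 269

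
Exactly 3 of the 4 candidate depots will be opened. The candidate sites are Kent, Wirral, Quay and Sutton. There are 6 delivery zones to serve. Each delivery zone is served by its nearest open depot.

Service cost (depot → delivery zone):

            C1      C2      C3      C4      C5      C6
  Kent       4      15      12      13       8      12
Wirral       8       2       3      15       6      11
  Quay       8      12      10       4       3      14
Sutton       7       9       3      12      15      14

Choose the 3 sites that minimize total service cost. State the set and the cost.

Choose Kent, Wirral and Quay; total service cost 27.

With exactly 3 open, each delivery zone uses its cheapest among the chosen.
{Kent, Wirral, Quay}: C1→Kent 4, C2→Wirral 2, C3→Wirral 3, C4→Quay 4, C5→Quay 3, C6→Wirral 11. Service cost 27.
{Wirral, Quay, Sutton}: service cost 30
{Kent, Quay, Sutton}: service cost 35
Among all 4 size-3 choices, {Kent, Wirral, Quay} is lowest.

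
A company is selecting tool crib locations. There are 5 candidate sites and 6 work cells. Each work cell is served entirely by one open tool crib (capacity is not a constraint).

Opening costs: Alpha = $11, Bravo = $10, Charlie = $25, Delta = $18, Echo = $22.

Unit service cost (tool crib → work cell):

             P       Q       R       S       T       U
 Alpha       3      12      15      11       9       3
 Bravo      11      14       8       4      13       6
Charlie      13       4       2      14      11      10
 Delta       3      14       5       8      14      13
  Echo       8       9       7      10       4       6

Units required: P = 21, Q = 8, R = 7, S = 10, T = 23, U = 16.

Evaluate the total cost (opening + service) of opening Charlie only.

Each work cell is assigned to its cheapest site among the open ones.
{Charlie}: P→Charlie 13·21=273, Q→Charlie 4·8=32, R→Charlie 2·7=14, S→Charlie 14·10=140, T→Charlie 11·23=253, U→Charlie 10·16=160. Service 872; fixed 25; total 897.

Total cost: 897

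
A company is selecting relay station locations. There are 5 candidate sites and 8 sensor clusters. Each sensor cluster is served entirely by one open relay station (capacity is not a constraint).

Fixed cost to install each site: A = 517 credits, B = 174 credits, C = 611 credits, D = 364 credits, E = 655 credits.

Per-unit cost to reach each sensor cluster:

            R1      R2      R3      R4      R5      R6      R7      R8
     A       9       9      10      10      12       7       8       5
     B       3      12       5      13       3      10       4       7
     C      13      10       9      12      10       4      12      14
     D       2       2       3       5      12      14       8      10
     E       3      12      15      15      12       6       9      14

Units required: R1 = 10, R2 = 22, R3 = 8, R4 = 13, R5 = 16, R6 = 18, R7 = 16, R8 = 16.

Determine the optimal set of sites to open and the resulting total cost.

For any fixed open set, each sensor cluster goes to its cheapest open site; total = fixed + service.
{B}: R1→B 3·10=30, R2→B 12·22=264, R3→B 5·8=40, R4→B 13·13=169, R5→B 3·16=48, R6→B 10·18=180, R7→B 4·16=64, R8→B 7·16=112. Service 907; fixed 174; total 1081.
{B, D}: R1→D 2·10=20, R2→D 2·22=44, R3→D 3·8=24, R4→D 5·13=65, R5→B 3·16=48, R6→B 10·18=180, R7→B 4·16=64, R8→B 7·16=112. Service 557; fixed 538; total 1095.
{D}: service 885 + fixed 364 = 1249
{A, B, C, D, E}: R1→D 2·10=20, R2→D 2·22=44, R3→D 3·8=24, R4→D 5·13=65, R5→B 3·16=48, R6→C 4·18=72, R7→B 4·16=64, R8→A 5·16=80. Service 417; fixed 2321; total 2738.
No other subset beats 1081.

Open B only; minimum total cost 1081.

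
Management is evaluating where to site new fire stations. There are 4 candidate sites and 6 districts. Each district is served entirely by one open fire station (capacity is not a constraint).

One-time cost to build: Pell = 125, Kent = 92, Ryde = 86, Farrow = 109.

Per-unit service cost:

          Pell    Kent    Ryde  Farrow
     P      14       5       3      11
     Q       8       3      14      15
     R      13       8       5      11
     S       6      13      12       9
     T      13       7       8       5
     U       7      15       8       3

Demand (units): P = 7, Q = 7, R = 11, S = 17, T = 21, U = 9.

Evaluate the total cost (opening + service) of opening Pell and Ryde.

Total cost: 676

Each district is assigned to its cheapest site among the open ones.
{Pell, Ryde}: P→Ryde 3·7=21, Q→Pell 8·7=56, R→Ryde 5·11=55, S→Pell 6·17=102, T→Ryde 8·21=168, U→Pell 7·9=63. Service 465; fixed 211; total 676.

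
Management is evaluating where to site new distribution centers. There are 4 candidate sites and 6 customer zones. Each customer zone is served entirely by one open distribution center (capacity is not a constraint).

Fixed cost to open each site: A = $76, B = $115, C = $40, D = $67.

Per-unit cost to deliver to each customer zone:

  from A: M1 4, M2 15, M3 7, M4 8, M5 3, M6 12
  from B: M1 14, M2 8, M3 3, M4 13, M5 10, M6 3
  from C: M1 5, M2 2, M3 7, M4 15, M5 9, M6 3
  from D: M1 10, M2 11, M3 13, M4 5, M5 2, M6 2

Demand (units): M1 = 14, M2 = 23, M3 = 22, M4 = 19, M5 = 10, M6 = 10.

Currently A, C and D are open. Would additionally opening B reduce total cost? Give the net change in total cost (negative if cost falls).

No — net change +27 (cost rises by 27).

Current service cost with {A, C, D}: 391.
Adding B: each customer zone re-picks its cheapest; new service cost 303, saving 88.
Extra fixed cost: 115. Net change = 115 − 88 = 27.
(Totals: 574 → 601.)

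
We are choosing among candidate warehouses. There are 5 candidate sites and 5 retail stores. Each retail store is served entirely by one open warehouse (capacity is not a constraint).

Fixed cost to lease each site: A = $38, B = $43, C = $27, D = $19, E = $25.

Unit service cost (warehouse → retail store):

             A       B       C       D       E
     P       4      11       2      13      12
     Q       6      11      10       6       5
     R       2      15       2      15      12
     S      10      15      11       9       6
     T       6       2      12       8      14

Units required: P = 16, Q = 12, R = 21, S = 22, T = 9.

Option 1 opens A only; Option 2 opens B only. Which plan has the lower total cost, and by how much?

Option 1: {A}: P→A 4·16=64, Q→A 6·12=72, R→A 2·21=42, S→A 10·22=220, T→A 6·9=54. Service 452; fixed 38; total 490.
Option 2: {B}: P→B 11·16=176, Q→B 11·12=132, R→B 15·21=315, S→B 15·22=330, T→B 2·9=18. Service 971; fixed 43; total 1014.
Difference: |490 − 1014| = 524.

Option 1 is cheaper by 524.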